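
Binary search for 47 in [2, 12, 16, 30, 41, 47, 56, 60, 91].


Step 1: lo=0, hi=8, mid=4, val=41
Step 2: lo=5, hi=8, mid=6, val=56
Step 3: lo=5, hi=5, mid=5, val=47

Found at index 5


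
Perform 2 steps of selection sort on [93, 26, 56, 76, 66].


Initial: [93, 26, 56, 76, 66]
Step 1: min=26 at 1
  Swap: [26, 93, 56, 76, 66]
Step 2: min=56 at 2
  Swap: [26, 56, 93, 76, 66]

After 2 steps: [26, 56, 93, 76, 66]


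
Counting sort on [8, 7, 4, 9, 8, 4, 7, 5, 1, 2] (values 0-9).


Input: [8, 7, 4, 9, 8, 4, 7, 5, 1, 2]
Counts: [0, 1, 1, 0, 2, 1, 0, 2, 2, 1]

Sorted: [1, 2, 4, 4, 5, 7, 7, 8, 8, 9]


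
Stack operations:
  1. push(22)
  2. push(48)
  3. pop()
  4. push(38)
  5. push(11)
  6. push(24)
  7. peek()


push(22) -> [22]
push(48) -> [22, 48]
pop()->48, [22]
push(38) -> [22, 38]
push(11) -> [22, 38, 11]
push(24) -> [22, 38, 11, 24]
peek()->24

Final stack: [22, 38, 11, 24]


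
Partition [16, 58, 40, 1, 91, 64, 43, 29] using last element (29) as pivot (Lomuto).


Pivot: 29
  16 <= 29: advance i (no swap)
  1 <= 29: swap -> [16, 1, 40, 58, 91, 64, 43, 29]
Place pivot at 2: [16, 1, 29, 58, 91, 64, 43, 40]

Partitioned: [16, 1, 29, 58, 91, 64, 43, 40]


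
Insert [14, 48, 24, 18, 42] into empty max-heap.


Insert 14: [14]
Insert 48: [48, 14]
Insert 24: [48, 14, 24]
Insert 18: [48, 18, 24, 14]
Insert 42: [48, 42, 24, 14, 18]

Final heap: [48, 42, 24, 14, 18]


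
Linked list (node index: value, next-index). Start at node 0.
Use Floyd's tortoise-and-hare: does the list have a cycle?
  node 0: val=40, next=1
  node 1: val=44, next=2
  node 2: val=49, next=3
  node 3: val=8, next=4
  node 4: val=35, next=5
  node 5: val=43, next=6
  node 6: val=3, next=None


Floyd's tortoise (slow, +1) and hare (fast, +2):
  init: slow=0, fast=0
  step 1: slow=1, fast=2
  step 2: slow=2, fast=4
  step 3: slow=3, fast=6
  step 4: fast -> None, no cycle

Cycle: no


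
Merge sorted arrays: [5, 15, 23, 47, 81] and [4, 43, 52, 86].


Take 4 from B
Take 5 from A
Take 15 from A
Take 23 from A
Take 43 from B
Take 47 from A
Take 52 from B
Take 81 from A

Merged: [4, 5, 15, 23, 43, 47, 52, 81, 86]


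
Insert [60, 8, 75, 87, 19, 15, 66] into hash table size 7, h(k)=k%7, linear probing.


Insert 60: h=4 -> slot 4
Insert 8: h=1 -> slot 1
Insert 75: h=5 -> slot 5
Insert 87: h=3 -> slot 3
Insert 19: h=5, 1 probes -> slot 6
Insert 15: h=1, 1 probes -> slot 2
Insert 66: h=3, 4 probes -> slot 0

Table: [66, 8, 15, 87, 60, 75, 19]


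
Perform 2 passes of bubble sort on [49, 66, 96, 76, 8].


Initial: [49, 66, 96, 76, 8]
Pass 1: [49, 66, 76, 8, 96] (2 swaps)
Pass 2: [49, 66, 8, 76, 96] (1 swaps)

After 2 passes: [49, 66, 8, 76, 96]


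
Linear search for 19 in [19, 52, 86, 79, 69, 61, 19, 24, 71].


i=0: 19==19 found!

Found at 0, 1 comps


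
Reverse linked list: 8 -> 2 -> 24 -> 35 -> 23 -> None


Step 1: curr=8, set curr.next=prev(None) | reversed so far: 8
Step 2: curr=2, set curr.next=prev(8) | reversed so far: 2 -> 8
Step 3: curr=24, set curr.next=prev(2) | reversed so far: 24 -> 2 -> 8
Step 4: curr=35, set curr.next=prev(24) | reversed so far: 35 -> 24 -> 2 -> 8
Step 5: curr=23, set curr.next=prev(35) | reversed so far: 23 -> 35 -> 24 -> 2 -> 8

23 -> 35 -> 24 -> 2 -> 8 -> None


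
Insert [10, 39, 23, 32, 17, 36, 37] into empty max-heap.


Insert 10: [10]
Insert 39: [39, 10]
Insert 23: [39, 10, 23]
Insert 32: [39, 32, 23, 10]
Insert 17: [39, 32, 23, 10, 17]
Insert 36: [39, 32, 36, 10, 17, 23]
Insert 37: [39, 32, 37, 10, 17, 23, 36]

Final heap: [39, 32, 37, 10, 17, 23, 36]


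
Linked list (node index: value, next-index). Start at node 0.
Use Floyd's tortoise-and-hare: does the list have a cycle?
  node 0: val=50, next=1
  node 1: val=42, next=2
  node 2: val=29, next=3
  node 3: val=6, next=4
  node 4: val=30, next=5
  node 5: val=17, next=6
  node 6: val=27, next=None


Floyd's tortoise (slow, +1) and hare (fast, +2):
  init: slow=0, fast=0
  step 1: slow=1, fast=2
  step 2: slow=2, fast=4
  step 3: slow=3, fast=6
  step 4: fast -> None, no cycle

Cycle: no


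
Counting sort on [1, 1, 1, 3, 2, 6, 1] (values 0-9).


Input: [1, 1, 1, 3, 2, 6, 1]
Counts: [0, 4, 1, 1, 0, 0, 1, 0, 0, 0]

Sorted: [1, 1, 1, 1, 2, 3, 6]


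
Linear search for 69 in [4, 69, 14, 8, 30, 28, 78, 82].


i=0: 4!=69
i=1: 69==69 found!

Found at 1, 2 comps


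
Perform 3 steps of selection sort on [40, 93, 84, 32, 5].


Initial: [40, 93, 84, 32, 5]
Step 1: min=5 at 4
  Swap: [5, 93, 84, 32, 40]
Step 2: min=32 at 3
  Swap: [5, 32, 84, 93, 40]
Step 3: min=40 at 4
  Swap: [5, 32, 40, 93, 84]

After 3 steps: [5, 32, 40, 93, 84]


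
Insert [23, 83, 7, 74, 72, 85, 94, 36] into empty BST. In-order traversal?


Insert 23: root
Insert 83: R from 23
Insert 7: L from 23
Insert 74: R from 23 -> L from 83
Insert 72: R from 23 -> L from 83 -> L from 74
Insert 85: R from 23 -> R from 83
Insert 94: R from 23 -> R from 83 -> R from 85
Insert 36: R from 23 -> L from 83 -> L from 74 -> L from 72

In-order: [7, 23, 36, 72, 74, 83, 85, 94]


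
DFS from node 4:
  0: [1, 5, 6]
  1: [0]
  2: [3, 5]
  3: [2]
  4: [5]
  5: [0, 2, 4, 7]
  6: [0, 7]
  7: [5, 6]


Visit 4, push [5]
Visit 5, push [7, 2, 0]
Visit 0, push [6, 1]
Visit 1, push []
Visit 6, push [7]
Visit 7, push []
Visit 2, push [3]
Visit 3, push []

DFS order: [4, 5, 0, 1, 6, 7, 2, 3]


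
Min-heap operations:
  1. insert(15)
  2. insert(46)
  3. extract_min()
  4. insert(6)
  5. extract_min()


insert(15) -> [15]
insert(46) -> [15, 46]
extract_min()->15, [46]
insert(6) -> [6, 46]
extract_min()->6, [46]

Final heap: [46]


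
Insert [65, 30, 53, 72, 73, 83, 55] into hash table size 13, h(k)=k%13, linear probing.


Insert 65: h=0 -> slot 0
Insert 30: h=4 -> slot 4
Insert 53: h=1 -> slot 1
Insert 72: h=7 -> slot 7
Insert 73: h=8 -> slot 8
Insert 83: h=5 -> slot 5
Insert 55: h=3 -> slot 3

Table: [65, 53, None, 55, 30, 83, None, 72, 73, None, None, None, None]


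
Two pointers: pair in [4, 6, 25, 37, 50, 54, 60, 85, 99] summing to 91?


lo=0(4)+hi=8(99)=103
lo=0(4)+hi=7(85)=89
lo=1(6)+hi=7(85)=91

Yes: 6+85=91


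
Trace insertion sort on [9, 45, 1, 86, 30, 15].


Initial: [9, 45, 1, 86, 30, 15]
Insert 45: [9, 45, 1, 86, 30, 15]
Insert 1: [1, 9, 45, 86, 30, 15]
Insert 86: [1, 9, 45, 86, 30, 15]
Insert 30: [1, 9, 30, 45, 86, 15]
Insert 15: [1, 9, 15, 30, 45, 86]

Sorted: [1, 9, 15, 30, 45, 86]


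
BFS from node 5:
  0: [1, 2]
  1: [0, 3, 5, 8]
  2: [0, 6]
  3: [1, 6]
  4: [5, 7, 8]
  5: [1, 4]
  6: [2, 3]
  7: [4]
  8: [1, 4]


Visit 5, enqueue [1, 4]
Visit 1, enqueue [0, 3, 8]
Visit 4, enqueue [7]
Visit 0, enqueue [2]
Visit 3, enqueue [6]
Visit 8, enqueue []
Visit 7, enqueue []
Visit 2, enqueue []
Visit 6, enqueue []

BFS order: [5, 1, 4, 0, 3, 8, 7, 2, 6]


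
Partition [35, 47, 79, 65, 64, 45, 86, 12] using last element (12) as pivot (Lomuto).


Pivot: 12
Place pivot at 0: [12, 47, 79, 65, 64, 45, 86, 35]

Partitioned: [12, 47, 79, 65, 64, 45, 86, 35]


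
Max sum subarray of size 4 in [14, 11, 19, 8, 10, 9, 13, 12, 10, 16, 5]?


[0:4]: 52
[1:5]: 48
[2:6]: 46
[3:7]: 40
[4:8]: 44
[5:9]: 44
[6:10]: 51
[7:11]: 43

Max: 52 at [0:4]


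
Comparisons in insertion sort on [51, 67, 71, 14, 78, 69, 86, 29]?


Algorithm: insertion sort
Input: [51, 67, 71, 14, 78, 69, 86, 29]
Sorted: [14, 29, 51, 67, 69, 71, 78, 86]

17


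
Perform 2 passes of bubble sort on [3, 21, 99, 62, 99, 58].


Initial: [3, 21, 99, 62, 99, 58]
Pass 1: [3, 21, 62, 99, 58, 99] (2 swaps)
Pass 2: [3, 21, 62, 58, 99, 99] (1 swaps)

After 2 passes: [3, 21, 62, 58, 99, 99]


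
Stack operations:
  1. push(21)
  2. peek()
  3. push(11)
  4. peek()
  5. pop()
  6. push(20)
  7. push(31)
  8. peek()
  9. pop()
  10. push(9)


push(21) -> [21]
peek()->21
push(11) -> [21, 11]
peek()->11
pop()->11, [21]
push(20) -> [21, 20]
push(31) -> [21, 20, 31]
peek()->31
pop()->31, [21, 20]
push(9) -> [21, 20, 9]

Final stack: [21, 20, 9]


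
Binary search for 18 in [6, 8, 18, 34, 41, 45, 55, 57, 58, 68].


Step 1: lo=0, hi=9, mid=4, val=41
Step 2: lo=0, hi=3, mid=1, val=8
Step 3: lo=2, hi=3, mid=2, val=18

Found at index 2


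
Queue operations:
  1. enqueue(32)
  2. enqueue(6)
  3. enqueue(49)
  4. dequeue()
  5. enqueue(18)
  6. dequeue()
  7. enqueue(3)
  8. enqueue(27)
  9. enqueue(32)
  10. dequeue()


enqueue(32) -> [32]
enqueue(6) -> [32, 6]
enqueue(49) -> [32, 6, 49]
dequeue()->32, [6, 49]
enqueue(18) -> [6, 49, 18]
dequeue()->6, [49, 18]
enqueue(3) -> [49, 18, 3]
enqueue(27) -> [49, 18, 3, 27]
enqueue(32) -> [49, 18, 3, 27, 32]
dequeue()->49, [18, 3, 27, 32]

Final queue: [18, 3, 27, 32]


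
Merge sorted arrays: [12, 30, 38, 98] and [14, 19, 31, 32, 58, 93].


Take 12 from A
Take 14 from B
Take 19 from B
Take 30 from A
Take 31 from B
Take 32 from B
Take 38 from A
Take 58 from B
Take 93 from B

Merged: [12, 14, 19, 30, 31, 32, 38, 58, 93, 98]


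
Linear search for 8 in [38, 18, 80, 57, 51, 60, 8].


i=0: 38!=8
i=1: 18!=8
i=2: 80!=8
i=3: 57!=8
i=4: 51!=8
i=5: 60!=8
i=6: 8==8 found!

Found at 6, 7 comps


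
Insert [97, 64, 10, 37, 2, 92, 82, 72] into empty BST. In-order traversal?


Insert 97: root
Insert 64: L from 97
Insert 10: L from 97 -> L from 64
Insert 37: L from 97 -> L from 64 -> R from 10
Insert 2: L from 97 -> L from 64 -> L from 10
Insert 92: L from 97 -> R from 64
Insert 82: L from 97 -> R from 64 -> L from 92
Insert 72: L from 97 -> R from 64 -> L from 92 -> L from 82

In-order: [2, 10, 37, 64, 72, 82, 92, 97]


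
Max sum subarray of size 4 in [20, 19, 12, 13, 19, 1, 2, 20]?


[0:4]: 64
[1:5]: 63
[2:6]: 45
[3:7]: 35
[4:8]: 42

Max: 64 at [0:4]


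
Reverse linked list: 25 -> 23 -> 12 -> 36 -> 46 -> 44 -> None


Step 1: curr=25, set curr.next=prev(None) | reversed so far: 25
Step 2: curr=23, set curr.next=prev(25) | reversed so far: 23 -> 25
Step 3: curr=12, set curr.next=prev(23) | reversed so far: 12 -> 23 -> 25
Step 4: curr=36, set curr.next=prev(12) | reversed so far: 36 -> 12 -> 23 -> 25
Step 5: curr=46, set curr.next=prev(36) | reversed so far: 46 -> 36 -> 12 -> 23 -> 25
Step 6: curr=44, set curr.next=prev(46) | reversed so far: 44 -> 46 -> 36 -> 12 -> 23 -> 25

44 -> 46 -> 36 -> 12 -> 23 -> 25 -> None


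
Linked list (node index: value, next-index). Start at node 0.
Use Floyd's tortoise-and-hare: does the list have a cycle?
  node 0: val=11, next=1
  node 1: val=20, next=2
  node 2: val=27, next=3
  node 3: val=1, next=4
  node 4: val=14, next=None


Floyd's tortoise (slow, +1) and hare (fast, +2):
  init: slow=0, fast=0
  step 1: slow=1, fast=2
  step 2: slow=2, fast=4
  step 3: fast -> None, no cycle

Cycle: no


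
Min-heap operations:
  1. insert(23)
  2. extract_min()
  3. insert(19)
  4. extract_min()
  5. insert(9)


insert(23) -> [23]
extract_min()->23, []
insert(19) -> [19]
extract_min()->19, []
insert(9) -> [9]

Final heap: [9]


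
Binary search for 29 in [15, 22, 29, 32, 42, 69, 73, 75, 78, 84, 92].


Step 1: lo=0, hi=10, mid=5, val=69
Step 2: lo=0, hi=4, mid=2, val=29

Found at index 2


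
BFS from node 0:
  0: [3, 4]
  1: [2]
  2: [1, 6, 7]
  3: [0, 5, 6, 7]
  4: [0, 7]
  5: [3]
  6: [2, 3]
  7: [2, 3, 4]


Visit 0, enqueue [3, 4]
Visit 3, enqueue [5, 6, 7]
Visit 4, enqueue []
Visit 5, enqueue []
Visit 6, enqueue [2]
Visit 7, enqueue []
Visit 2, enqueue [1]
Visit 1, enqueue []

BFS order: [0, 3, 4, 5, 6, 7, 2, 1]


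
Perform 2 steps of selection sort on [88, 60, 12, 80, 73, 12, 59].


Initial: [88, 60, 12, 80, 73, 12, 59]
Step 1: min=12 at 2
  Swap: [12, 60, 88, 80, 73, 12, 59]
Step 2: min=12 at 5
  Swap: [12, 12, 88, 80, 73, 60, 59]

After 2 steps: [12, 12, 88, 80, 73, 60, 59]


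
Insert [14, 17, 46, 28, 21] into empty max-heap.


Insert 14: [14]
Insert 17: [17, 14]
Insert 46: [46, 14, 17]
Insert 28: [46, 28, 17, 14]
Insert 21: [46, 28, 17, 14, 21]

Final heap: [46, 28, 17, 14, 21]


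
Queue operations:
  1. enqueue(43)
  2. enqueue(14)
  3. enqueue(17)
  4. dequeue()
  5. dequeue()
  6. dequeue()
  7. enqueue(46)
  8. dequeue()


enqueue(43) -> [43]
enqueue(14) -> [43, 14]
enqueue(17) -> [43, 14, 17]
dequeue()->43, [14, 17]
dequeue()->14, [17]
dequeue()->17, []
enqueue(46) -> [46]
dequeue()->46, []

Final queue: []


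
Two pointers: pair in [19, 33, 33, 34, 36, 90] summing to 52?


lo=0(19)+hi=5(90)=109
lo=0(19)+hi=4(36)=55
lo=0(19)+hi=3(34)=53
lo=0(19)+hi=2(33)=52

Yes: 19+33=52


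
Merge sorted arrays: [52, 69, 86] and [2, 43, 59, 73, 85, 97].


Take 2 from B
Take 43 from B
Take 52 from A
Take 59 from B
Take 69 from A
Take 73 from B
Take 85 from B
Take 86 from A

Merged: [2, 43, 52, 59, 69, 73, 85, 86, 97]


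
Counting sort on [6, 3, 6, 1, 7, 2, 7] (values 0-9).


Input: [6, 3, 6, 1, 7, 2, 7]
Counts: [0, 1, 1, 1, 0, 0, 2, 2, 0, 0]

Sorted: [1, 2, 3, 6, 6, 7, 7]


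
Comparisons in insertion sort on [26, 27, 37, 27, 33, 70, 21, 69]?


Algorithm: insertion sort
Input: [26, 27, 37, 27, 33, 70, 21, 69]
Sorted: [21, 26, 27, 27, 33, 37, 69, 70]

15


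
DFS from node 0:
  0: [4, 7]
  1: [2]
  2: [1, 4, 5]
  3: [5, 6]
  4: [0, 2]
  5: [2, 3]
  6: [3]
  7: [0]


Visit 0, push [7, 4]
Visit 4, push [2]
Visit 2, push [5, 1]
Visit 1, push []
Visit 5, push [3]
Visit 3, push [6]
Visit 6, push []
Visit 7, push []

DFS order: [0, 4, 2, 1, 5, 3, 6, 7]


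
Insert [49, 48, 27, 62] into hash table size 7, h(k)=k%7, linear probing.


Insert 49: h=0 -> slot 0
Insert 48: h=6 -> slot 6
Insert 27: h=6, 2 probes -> slot 1
Insert 62: h=6, 3 probes -> slot 2

Table: [49, 27, 62, None, None, None, 48]


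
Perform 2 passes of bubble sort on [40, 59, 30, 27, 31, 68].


Initial: [40, 59, 30, 27, 31, 68]
Pass 1: [40, 30, 27, 31, 59, 68] (3 swaps)
Pass 2: [30, 27, 31, 40, 59, 68] (3 swaps)

After 2 passes: [30, 27, 31, 40, 59, 68]


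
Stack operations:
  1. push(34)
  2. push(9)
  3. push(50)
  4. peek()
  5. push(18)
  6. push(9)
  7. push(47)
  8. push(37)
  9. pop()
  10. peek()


push(34) -> [34]
push(9) -> [34, 9]
push(50) -> [34, 9, 50]
peek()->50
push(18) -> [34, 9, 50, 18]
push(9) -> [34, 9, 50, 18, 9]
push(47) -> [34, 9, 50, 18, 9, 47]
push(37) -> [34, 9, 50, 18, 9, 47, 37]
pop()->37, [34, 9, 50, 18, 9, 47]
peek()->47

Final stack: [34, 9, 50, 18, 9, 47]


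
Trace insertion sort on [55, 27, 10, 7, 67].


Initial: [55, 27, 10, 7, 67]
Insert 27: [27, 55, 10, 7, 67]
Insert 10: [10, 27, 55, 7, 67]
Insert 7: [7, 10, 27, 55, 67]
Insert 67: [7, 10, 27, 55, 67]

Sorted: [7, 10, 27, 55, 67]


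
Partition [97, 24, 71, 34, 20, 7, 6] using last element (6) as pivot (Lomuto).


Pivot: 6
Place pivot at 0: [6, 24, 71, 34, 20, 7, 97]

Partitioned: [6, 24, 71, 34, 20, 7, 97]


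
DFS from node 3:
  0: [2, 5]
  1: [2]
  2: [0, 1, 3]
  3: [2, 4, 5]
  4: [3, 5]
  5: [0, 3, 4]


Visit 3, push [5, 4, 2]
Visit 2, push [1, 0]
Visit 0, push [5]
Visit 5, push [4]
Visit 4, push []
Visit 1, push []

DFS order: [3, 2, 0, 5, 4, 1]


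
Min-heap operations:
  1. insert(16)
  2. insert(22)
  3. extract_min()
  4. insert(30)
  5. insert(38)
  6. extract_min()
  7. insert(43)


insert(16) -> [16]
insert(22) -> [16, 22]
extract_min()->16, [22]
insert(30) -> [22, 30]
insert(38) -> [22, 30, 38]
extract_min()->22, [30, 38]
insert(43) -> [30, 38, 43]

Final heap: [30, 38, 43]


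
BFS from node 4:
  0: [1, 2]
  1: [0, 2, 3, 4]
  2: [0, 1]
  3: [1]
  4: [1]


Visit 4, enqueue [1]
Visit 1, enqueue [0, 2, 3]
Visit 0, enqueue []
Visit 2, enqueue []
Visit 3, enqueue []

BFS order: [4, 1, 0, 2, 3]


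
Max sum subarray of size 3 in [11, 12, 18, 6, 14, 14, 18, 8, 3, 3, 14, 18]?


[0:3]: 41
[1:4]: 36
[2:5]: 38
[3:6]: 34
[4:7]: 46
[5:8]: 40
[6:9]: 29
[7:10]: 14
[8:11]: 20
[9:12]: 35

Max: 46 at [4:7]


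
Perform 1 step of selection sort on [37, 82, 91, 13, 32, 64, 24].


Initial: [37, 82, 91, 13, 32, 64, 24]
Step 1: min=13 at 3
  Swap: [13, 82, 91, 37, 32, 64, 24]

After 1 step: [13, 82, 91, 37, 32, 64, 24]


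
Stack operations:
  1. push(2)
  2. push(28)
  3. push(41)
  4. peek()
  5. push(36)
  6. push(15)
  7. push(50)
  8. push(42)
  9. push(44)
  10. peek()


push(2) -> [2]
push(28) -> [2, 28]
push(41) -> [2, 28, 41]
peek()->41
push(36) -> [2, 28, 41, 36]
push(15) -> [2, 28, 41, 36, 15]
push(50) -> [2, 28, 41, 36, 15, 50]
push(42) -> [2, 28, 41, 36, 15, 50, 42]
push(44) -> [2, 28, 41, 36, 15, 50, 42, 44]
peek()->44

Final stack: [2, 28, 41, 36, 15, 50, 42, 44]


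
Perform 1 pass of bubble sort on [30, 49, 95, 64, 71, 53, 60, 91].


Initial: [30, 49, 95, 64, 71, 53, 60, 91]
Pass 1: [30, 49, 64, 71, 53, 60, 91, 95] (5 swaps)

After 1 pass: [30, 49, 64, 71, 53, 60, 91, 95]


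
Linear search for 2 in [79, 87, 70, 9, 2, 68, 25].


i=0: 79!=2
i=1: 87!=2
i=2: 70!=2
i=3: 9!=2
i=4: 2==2 found!

Found at 4, 5 comps


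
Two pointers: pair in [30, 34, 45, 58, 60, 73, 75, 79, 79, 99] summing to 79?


lo=0(30)+hi=9(99)=129
lo=0(30)+hi=8(79)=109
lo=0(30)+hi=7(79)=109
lo=0(30)+hi=6(75)=105
lo=0(30)+hi=5(73)=103
lo=0(30)+hi=4(60)=90
lo=0(30)+hi=3(58)=88
lo=0(30)+hi=2(45)=75
lo=1(34)+hi=2(45)=79

Yes: 34+45=79


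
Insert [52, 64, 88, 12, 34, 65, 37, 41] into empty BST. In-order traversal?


Insert 52: root
Insert 64: R from 52
Insert 88: R from 52 -> R from 64
Insert 12: L from 52
Insert 34: L from 52 -> R from 12
Insert 65: R from 52 -> R from 64 -> L from 88
Insert 37: L from 52 -> R from 12 -> R from 34
Insert 41: L from 52 -> R from 12 -> R from 34 -> R from 37

In-order: [12, 34, 37, 41, 52, 64, 65, 88]


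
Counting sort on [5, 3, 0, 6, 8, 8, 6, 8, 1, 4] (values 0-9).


Input: [5, 3, 0, 6, 8, 8, 6, 8, 1, 4]
Counts: [1, 1, 0, 1, 1, 1, 2, 0, 3, 0]

Sorted: [0, 1, 3, 4, 5, 6, 6, 8, 8, 8]


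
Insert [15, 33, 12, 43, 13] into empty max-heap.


Insert 15: [15]
Insert 33: [33, 15]
Insert 12: [33, 15, 12]
Insert 43: [43, 33, 12, 15]
Insert 13: [43, 33, 12, 15, 13]

Final heap: [43, 33, 12, 15, 13]


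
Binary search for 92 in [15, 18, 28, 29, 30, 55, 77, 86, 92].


Step 1: lo=0, hi=8, mid=4, val=30
Step 2: lo=5, hi=8, mid=6, val=77
Step 3: lo=7, hi=8, mid=7, val=86
Step 4: lo=8, hi=8, mid=8, val=92

Found at index 8


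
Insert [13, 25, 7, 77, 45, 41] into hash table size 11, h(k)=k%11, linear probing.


Insert 13: h=2 -> slot 2
Insert 25: h=3 -> slot 3
Insert 7: h=7 -> slot 7
Insert 77: h=0 -> slot 0
Insert 45: h=1 -> slot 1
Insert 41: h=8 -> slot 8

Table: [77, 45, 13, 25, None, None, None, 7, 41, None, None]


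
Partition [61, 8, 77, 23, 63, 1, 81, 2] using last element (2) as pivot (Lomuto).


Pivot: 2
  1 <= 2: swap -> [1, 8, 77, 23, 63, 61, 81, 2]
Place pivot at 1: [1, 2, 77, 23, 63, 61, 81, 8]

Partitioned: [1, 2, 77, 23, 63, 61, 81, 8]


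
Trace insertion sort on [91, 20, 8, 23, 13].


Initial: [91, 20, 8, 23, 13]
Insert 20: [20, 91, 8, 23, 13]
Insert 8: [8, 20, 91, 23, 13]
Insert 23: [8, 20, 23, 91, 13]
Insert 13: [8, 13, 20, 23, 91]

Sorted: [8, 13, 20, 23, 91]


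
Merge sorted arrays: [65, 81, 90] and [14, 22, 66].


Take 14 from B
Take 22 from B
Take 65 from A
Take 66 from B

Merged: [14, 22, 65, 66, 81, 90]


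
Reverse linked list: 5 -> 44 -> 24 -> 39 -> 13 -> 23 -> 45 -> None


Step 1: curr=5, set curr.next=prev(None) | reversed so far: 5
Step 2: curr=44, set curr.next=prev(5) | reversed so far: 44 -> 5
Step 3: curr=24, set curr.next=prev(44) | reversed so far: 24 -> 44 -> 5
Step 4: curr=39, set curr.next=prev(24) | reversed so far: 39 -> 24 -> 44 -> 5
Step 5: curr=13, set curr.next=prev(39) | reversed so far: 13 -> 39 -> 24 -> 44 -> 5
Step 6: curr=23, set curr.next=prev(13) | reversed so far: 23 -> 13 -> 39 -> 24 -> 44 -> 5
Step 7: curr=45, set curr.next=prev(23) | reversed so far: 45 -> 23 -> 13 -> 39 -> 24 -> 44 -> 5

45 -> 23 -> 13 -> 39 -> 24 -> 44 -> 5 -> None


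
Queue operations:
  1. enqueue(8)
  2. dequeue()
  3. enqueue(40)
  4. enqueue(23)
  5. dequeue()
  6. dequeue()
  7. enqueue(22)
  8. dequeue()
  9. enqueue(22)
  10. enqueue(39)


enqueue(8) -> [8]
dequeue()->8, []
enqueue(40) -> [40]
enqueue(23) -> [40, 23]
dequeue()->40, [23]
dequeue()->23, []
enqueue(22) -> [22]
dequeue()->22, []
enqueue(22) -> [22]
enqueue(39) -> [22, 39]

Final queue: [22, 39]


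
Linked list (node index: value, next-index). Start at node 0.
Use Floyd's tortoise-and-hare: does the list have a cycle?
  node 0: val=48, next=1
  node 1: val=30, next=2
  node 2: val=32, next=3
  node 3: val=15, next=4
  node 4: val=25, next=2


Floyd's tortoise (slow, +1) and hare (fast, +2):
  init: slow=0, fast=0
  step 1: slow=1, fast=2
  step 2: slow=2, fast=4
  step 3: slow=3, fast=3
  slow == fast at node 3: cycle detected

Cycle: yes


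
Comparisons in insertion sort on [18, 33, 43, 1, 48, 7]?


Algorithm: insertion sort
Input: [18, 33, 43, 1, 48, 7]
Sorted: [1, 7, 18, 33, 43, 48]

11


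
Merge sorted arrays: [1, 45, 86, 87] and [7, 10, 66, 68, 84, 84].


Take 1 from A
Take 7 from B
Take 10 from B
Take 45 from A
Take 66 from B
Take 68 from B
Take 84 from B
Take 84 from B

Merged: [1, 7, 10, 45, 66, 68, 84, 84, 86, 87]


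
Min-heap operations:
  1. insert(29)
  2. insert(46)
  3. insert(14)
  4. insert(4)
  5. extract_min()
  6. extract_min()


insert(29) -> [29]
insert(46) -> [29, 46]
insert(14) -> [14, 46, 29]
insert(4) -> [4, 14, 29, 46]
extract_min()->4, [14, 46, 29]
extract_min()->14, [29, 46]

Final heap: [29, 46]


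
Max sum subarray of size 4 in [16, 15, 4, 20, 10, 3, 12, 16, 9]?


[0:4]: 55
[1:5]: 49
[2:6]: 37
[3:7]: 45
[4:8]: 41
[5:9]: 40

Max: 55 at [0:4]


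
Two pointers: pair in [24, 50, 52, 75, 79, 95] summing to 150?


lo=0(24)+hi=5(95)=119
lo=1(50)+hi=5(95)=145
lo=2(52)+hi=5(95)=147
lo=3(75)+hi=5(95)=170
lo=3(75)+hi=4(79)=154

No pair found


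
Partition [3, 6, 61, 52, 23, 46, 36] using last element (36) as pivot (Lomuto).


Pivot: 36
  3 <= 36: advance i (no swap)
  6 <= 36: advance i (no swap)
  23 <= 36: swap -> [3, 6, 23, 52, 61, 46, 36]
Place pivot at 3: [3, 6, 23, 36, 61, 46, 52]

Partitioned: [3, 6, 23, 36, 61, 46, 52]


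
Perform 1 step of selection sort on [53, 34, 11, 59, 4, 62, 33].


Initial: [53, 34, 11, 59, 4, 62, 33]
Step 1: min=4 at 4
  Swap: [4, 34, 11, 59, 53, 62, 33]

After 1 step: [4, 34, 11, 59, 53, 62, 33]


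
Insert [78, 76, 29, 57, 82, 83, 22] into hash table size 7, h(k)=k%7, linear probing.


Insert 78: h=1 -> slot 1
Insert 76: h=6 -> slot 6
Insert 29: h=1, 1 probes -> slot 2
Insert 57: h=1, 2 probes -> slot 3
Insert 82: h=5 -> slot 5
Insert 83: h=6, 1 probes -> slot 0
Insert 22: h=1, 3 probes -> slot 4

Table: [83, 78, 29, 57, 22, 82, 76]


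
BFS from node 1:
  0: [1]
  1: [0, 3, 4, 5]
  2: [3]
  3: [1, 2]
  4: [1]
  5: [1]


Visit 1, enqueue [0, 3, 4, 5]
Visit 0, enqueue []
Visit 3, enqueue [2]
Visit 4, enqueue []
Visit 5, enqueue []
Visit 2, enqueue []

BFS order: [1, 0, 3, 4, 5, 2]


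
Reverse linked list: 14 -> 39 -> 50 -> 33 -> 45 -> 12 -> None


Step 1: curr=14, set curr.next=prev(None) | reversed so far: 14
Step 2: curr=39, set curr.next=prev(14) | reversed so far: 39 -> 14
Step 3: curr=50, set curr.next=prev(39) | reversed so far: 50 -> 39 -> 14
Step 4: curr=33, set curr.next=prev(50) | reversed so far: 33 -> 50 -> 39 -> 14
Step 5: curr=45, set curr.next=prev(33) | reversed so far: 45 -> 33 -> 50 -> 39 -> 14
Step 6: curr=12, set curr.next=prev(45) | reversed so far: 12 -> 45 -> 33 -> 50 -> 39 -> 14

12 -> 45 -> 33 -> 50 -> 39 -> 14 -> None


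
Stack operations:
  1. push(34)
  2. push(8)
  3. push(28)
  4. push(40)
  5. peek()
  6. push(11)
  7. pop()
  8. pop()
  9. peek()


push(34) -> [34]
push(8) -> [34, 8]
push(28) -> [34, 8, 28]
push(40) -> [34, 8, 28, 40]
peek()->40
push(11) -> [34, 8, 28, 40, 11]
pop()->11, [34, 8, 28, 40]
pop()->40, [34, 8, 28]
peek()->28

Final stack: [34, 8, 28]


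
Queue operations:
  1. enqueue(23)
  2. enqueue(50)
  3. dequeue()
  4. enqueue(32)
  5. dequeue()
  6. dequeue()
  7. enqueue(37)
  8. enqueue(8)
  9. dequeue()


enqueue(23) -> [23]
enqueue(50) -> [23, 50]
dequeue()->23, [50]
enqueue(32) -> [50, 32]
dequeue()->50, [32]
dequeue()->32, []
enqueue(37) -> [37]
enqueue(8) -> [37, 8]
dequeue()->37, [8]

Final queue: [8]


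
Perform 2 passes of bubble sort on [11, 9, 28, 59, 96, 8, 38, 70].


Initial: [11, 9, 28, 59, 96, 8, 38, 70]
Pass 1: [9, 11, 28, 59, 8, 38, 70, 96] (4 swaps)
Pass 2: [9, 11, 28, 8, 38, 59, 70, 96] (2 swaps)

After 2 passes: [9, 11, 28, 8, 38, 59, 70, 96]


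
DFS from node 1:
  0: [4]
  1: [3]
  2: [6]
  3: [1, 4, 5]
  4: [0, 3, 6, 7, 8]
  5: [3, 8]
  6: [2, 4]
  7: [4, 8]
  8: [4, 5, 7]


Visit 1, push [3]
Visit 3, push [5, 4]
Visit 4, push [8, 7, 6, 0]
Visit 0, push []
Visit 6, push [2]
Visit 2, push []
Visit 7, push [8]
Visit 8, push [5]
Visit 5, push []

DFS order: [1, 3, 4, 0, 6, 2, 7, 8, 5]


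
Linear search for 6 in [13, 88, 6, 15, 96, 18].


i=0: 13!=6
i=1: 88!=6
i=2: 6==6 found!

Found at 2, 3 comps


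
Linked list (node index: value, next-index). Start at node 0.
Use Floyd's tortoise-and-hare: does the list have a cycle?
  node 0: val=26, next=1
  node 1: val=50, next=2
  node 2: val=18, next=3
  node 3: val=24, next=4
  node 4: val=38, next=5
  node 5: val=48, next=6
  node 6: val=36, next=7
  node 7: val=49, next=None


Floyd's tortoise (slow, +1) and hare (fast, +2):
  init: slow=0, fast=0
  step 1: slow=1, fast=2
  step 2: slow=2, fast=4
  step 3: slow=3, fast=6
  step 4: fast 6->7->None, no cycle

Cycle: no


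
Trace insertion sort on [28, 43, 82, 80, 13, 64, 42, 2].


Initial: [28, 43, 82, 80, 13, 64, 42, 2]
Insert 43: [28, 43, 82, 80, 13, 64, 42, 2]
Insert 82: [28, 43, 82, 80, 13, 64, 42, 2]
Insert 80: [28, 43, 80, 82, 13, 64, 42, 2]
Insert 13: [13, 28, 43, 80, 82, 64, 42, 2]
Insert 64: [13, 28, 43, 64, 80, 82, 42, 2]
Insert 42: [13, 28, 42, 43, 64, 80, 82, 2]
Insert 2: [2, 13, 28, 42, 43, 64, 80, 82]

Sorted: [2, 13, 28, 42, 43, 64, 80, 82]


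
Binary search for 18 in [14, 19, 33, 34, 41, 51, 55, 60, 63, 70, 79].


Step 1: lo=0, hi=10, mid=5, val=51
Step 2: lo=0, hi=4, mid=2, val=33
Step 3: lo=0, hi=1, mid=0, val=14
Step 4: lo=1, hi=1, mid=1, val=19

Not found


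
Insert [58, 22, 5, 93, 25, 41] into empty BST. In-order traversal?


Insert 58: root
Insert 22: L from 58
Insert 5: L from 58 -> L from 22
Insert 93: R from 58
Insert 25: L from 58 -> R from 22
Insert 41: L from 58 -> R from 22 -> R from 25

In-order: [5, 22, 25, 41, 58, 93]


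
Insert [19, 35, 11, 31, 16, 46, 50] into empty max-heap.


Insert 19: [19]
Insert 35: [35, 19]
Insert 11: [35, 19, 11]
Insert 31: [35, 31, 11, 19]
Insert 16: [35, 31, 11, 19, 16]
Insert 46: [46, 31, 35, 19, 16, 11]
Insert 50: [50, 31, 46, 19, 16, 11, 35]

Final heap: [50, 31, 46, 19, 16, 11, 35]


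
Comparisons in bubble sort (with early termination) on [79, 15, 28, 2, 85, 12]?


Algorithm: bubble sort (with early termination)
Input: [79, 15, 28, 2, 85, 12]
Sorted: [2, 12, 15, 28, 79, 85]

15


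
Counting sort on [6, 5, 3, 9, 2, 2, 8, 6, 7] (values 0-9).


Input: [6, 5, 3, 9, 2, 2, 8, 6, 7]
Counts: [0, 0, 2, 1, 0, 1, 2, 1, 1, 1]

Sorted: [2, 2, 3, 5, 6, 6, 7, 8, 9]


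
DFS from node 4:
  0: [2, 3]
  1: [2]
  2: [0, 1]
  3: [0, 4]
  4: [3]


Visit 4, push [3]
Visit 3, push [0]
Visit 0, push [2]
Visit 2, push [1]
Visit 1, push []

DFS order: [4, 3, 0, 2, 1]


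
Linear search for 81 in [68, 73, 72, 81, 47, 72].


i=0: 68!=81
i=1: 73!=81
i=2: 72!=81
i=3: 81==81 found!

Found at 3, 4 comps


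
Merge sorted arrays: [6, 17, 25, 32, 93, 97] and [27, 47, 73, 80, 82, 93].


Take 6 from A
Take 17 from A
Take 25 from A
Take 27 from B
Take 32 from A
Take 47 from B
Take 73 from B
Take 80 from B
Take 82 from B
Take 93 from A
Take 93 from B

Merged: [6, 17, 25, 27, 32, 47, 73, 80, 82, 93, 93, 97]


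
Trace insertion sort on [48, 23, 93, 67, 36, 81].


Initial: [48, 23, 93, 67, 36, 81]
Insert 23: [23, 48, 93, 67, 36, 81]
Insert 93: [23, 48, 93, 67, 36, 81]
Insert 67: [23, 48, 67, 93, 36, 81]
Insert 36: [23, 36, 48, 67, 93, 81]
Insert 81: [23, 36, 48, 67, 81, 93]

Sorted: [23, 36, 48, 67, 81, 93]


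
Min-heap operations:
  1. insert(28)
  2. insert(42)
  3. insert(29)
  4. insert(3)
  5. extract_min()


insert(28) -> [28]
insert(42) -> [28, 42]
insert(29) -> [28, 42, 29]
insert(3) -> [3, 28, 29, 42]
extract_min()->3, [28, 42, 29]

Final heap: [28, 42, 29]


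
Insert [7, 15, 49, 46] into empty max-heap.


Insert 7: [7]
Insert 15: [15, 7]
Insert 49: [49, 7, 15]
Insert 46: [49, 46, 15, 7]

Final heap: [49, 46, 15, 7]


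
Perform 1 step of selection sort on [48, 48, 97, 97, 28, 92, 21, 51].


Initial: [48, 48, 97, 97, 28, 92, 21, 51]
Step 1: min=21 at 6
  Swap: [21, 48, 97, 97, 28, 92, 48, 51]

After 1 step: [21, 48, 97, 97, 28, 92, 48, 51]


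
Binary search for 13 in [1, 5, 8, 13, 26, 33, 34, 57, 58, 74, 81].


Step 1: lo=0, hi=10, mid=5, val=33
Step 2: lo=0, hi=4, mid=2, val=8
Step 3: lo=3, hi=4, mid=3, val=13

Found at index 3


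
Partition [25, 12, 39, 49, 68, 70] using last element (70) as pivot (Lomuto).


Pivot: 70
  25 <= 70: advance i (no swap)
  12 <= 70: advance i (no swap)
  39 <= 70: advance i (no swap)
  49 <= 70: advance i (no swap)
  68 <= 70: advance i (no swap)
Place pivot at 5: [25, 12, 39, 49, 68, 70]

Partitioned: [25, 12, 39, 49, 68, 70]


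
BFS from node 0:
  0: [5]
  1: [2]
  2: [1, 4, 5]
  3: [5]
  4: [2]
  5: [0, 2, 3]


Visit 0, enqueue [5]
Visit 5, enqueue [2, 3]
Visit 2, enqueue [1, 4]
Visit 3, enqueue []
Visit 1, enqueue []
Visit 4, enqueue []

BFS order: [0, 5, 2, 3, 1, 4]


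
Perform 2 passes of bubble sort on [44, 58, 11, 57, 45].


Initial: [44, 58, 11, 57, 45]
Pass 1: [44, 11, 57, 45, 58] (3 swaps)
Pass 2: [11, 44, 45, 57, 58] (2 swaps)

After 2 passes: [11, 44, 45, 57, 58]


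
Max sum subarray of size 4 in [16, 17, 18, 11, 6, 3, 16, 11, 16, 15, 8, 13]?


[0:4]: 62
[1:5]: 52
[2:6]: 38
[3:7]: 36
[4:8]: 36
[5:9]: 46
[6:10]: 58
[7:11]: 50
[8:12]: 52

Max: 62 at [0:4]


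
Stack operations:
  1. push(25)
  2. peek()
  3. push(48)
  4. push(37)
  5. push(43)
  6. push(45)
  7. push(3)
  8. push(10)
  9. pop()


push(25) -> [25]
peek()->25
push(48) -> [25, 48]
push(37) -> [25, 48, 37]
push(43) -> [25, 48, 37, 43]
push(45) -> [25, 48, 37, 43, 45]
push(3) -> [25, 48, 37, 43, 45, 3]
push(10) -> [25, 48, 37, 43, 45, 3, 10]
pop()->10, [25, 48, 37, 43, 45, 3]

Final stack: [25, 48, 37, 43, 45, 3]


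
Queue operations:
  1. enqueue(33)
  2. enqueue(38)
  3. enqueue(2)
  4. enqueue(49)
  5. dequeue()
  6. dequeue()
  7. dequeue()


enqueue(33) -> [33]
enqueue(38) -> [33, 38]
enqueue(2) -> [33, 38, 2]
enqueue(49) -> [33, 38, 2, 49]
dequeue()->33, [38, 2, 49]
dequeue()->38, [2, 49]
dequeue()->2, [49]

Final queue: [49]


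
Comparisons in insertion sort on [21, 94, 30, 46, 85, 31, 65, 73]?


Algorithm: insertion sort
Input: [21, 94, 30, 46, 85, 31, 65, 73]
Sorted: [21, 30, 31, 46, 65, 73, 85, 94]

17


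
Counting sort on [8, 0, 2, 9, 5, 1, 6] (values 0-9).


Input: [8, 0, 2, 9, 5, 1, 6]
Counts: [1, 1, 1, 0, 0, 1, 1, 0, 1, 1]

Sorted: [0, 1, 2, 5, 6, 8, 9]


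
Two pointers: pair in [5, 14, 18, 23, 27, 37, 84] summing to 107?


lo=0(5)+hi=6(84)=89
lo=1(14)+hi=6(84)=98
lo=2(18)+hi=6(84)=102
lo=3(23)+hi=6(84)=107

Yes: 23+84=107


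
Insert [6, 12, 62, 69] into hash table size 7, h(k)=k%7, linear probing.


Insert 6: h=6 -> slot 6
Insert 12: h=5 -> slot 5
Insert 62: h=6, 1 probes -> slot 0
Insert 69: h=6, 2 probes -> slot 1

Table: [62, 69, None, None, None, 12, 6]


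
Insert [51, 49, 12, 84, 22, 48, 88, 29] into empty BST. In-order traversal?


Insert 51: root
Insert 49: L from 51
Insert 12: L from 51 -> L from 49
Insert 84: R from 51
Insert 22: L from 51 -> L from 49 -> R from 12
Insert 48: L from 51 -> L from 49 -> R from 12 -> R from 22
Insert 88: R from 51 -> R from 84
Insert 29: L from 51 -> L from 49 -> R from 12 -> R from 22 -> L from 48

In-order: [12, 22, 29, 48, 49, 51, 84, 88]


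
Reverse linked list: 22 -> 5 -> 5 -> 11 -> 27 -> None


Step 1: curr=22, set curr.next=prev(None) | reversed so far: 22
Step 2: curr=5, set curr.next=prev(22) | reversed so far: 5 -> 22
Step 3: curr=5, set curr.next=prev(5) | reversed so far: 5 -> 5 -> 22
Step 4: curr=11, set curr.next=prev(5) | reversed so far: 11 -> 5 -> 5 -> 22
Step 5: curr=27, set curr.next=prev(11) | reversed so far: 27 -> 11 -> 5 -> 5 -> 22

27 -> 11 -> 5 -> 5 -> 22 -> None


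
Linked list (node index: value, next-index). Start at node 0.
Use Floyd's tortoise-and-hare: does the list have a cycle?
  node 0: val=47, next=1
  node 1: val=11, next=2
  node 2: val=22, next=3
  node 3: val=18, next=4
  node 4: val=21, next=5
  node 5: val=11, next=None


Floyd's tortoise (slow, +1) and hare (fast, +2):
  init: slow=0, fast=0
  step 1: slow=1, fast=2
  step 2: slow=2, fast=4
  step 3: fast 4->5->None, no cycle

Cycle: no


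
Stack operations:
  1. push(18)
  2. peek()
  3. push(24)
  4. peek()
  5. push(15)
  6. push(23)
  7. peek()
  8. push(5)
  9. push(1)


push(18) -> [18]
peek()->18
push(24) -> [18, 24]
peek()->24
push(15) -> [18, 24, 15]
push(23) -> [18, 24, 15, 23]
peek()->23
push(5) -> [18, 24, 15, 23, 5]
push(1) -> [18, 24, 15, 23, 5, 1]

Final stack: [18, 24, 15, 23, 5, 1]


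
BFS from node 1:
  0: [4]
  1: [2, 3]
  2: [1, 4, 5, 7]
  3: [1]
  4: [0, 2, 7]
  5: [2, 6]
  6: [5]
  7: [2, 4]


Visit 1, enqueue [2, 3]
Visit 2, enqueue [4, 5, 7]
Visit 3, enqueue []
Visit 4, enqueue [0]
Visit 5, enqueue [6]
Visit 7, enqueue []
Visit 0, enqueue []
Visit 6, enqueue []

BFS order: [1, 2, 3, 4, 5, 7, 0, 6]


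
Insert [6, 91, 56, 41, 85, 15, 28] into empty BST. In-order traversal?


Insert 6: root
Insert 91: R from 6
Insert 56: R from 6 -> L from 91
Insert 41: R from 6 -> L from 91 -> L from 56
Insert 85: R from 6 -> L from 91 -> R from 56
Insert 15: R from 6 -> L from 91 -> L from 56 -> L from 41
Insert 28: R from 6 -> L from 91 -> L from 56 -> L from 41 -> R from 15

In-order: [6, 15, 28, 41, 56, 85, 91]


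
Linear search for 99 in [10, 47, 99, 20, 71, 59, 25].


i=0: 10!=99
i=1: 47!=99
i=2: 99==99 found!

Found at 2, 3 comps


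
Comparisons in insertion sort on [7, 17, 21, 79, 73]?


Algorithm: insertion sort
Input: [7, 17, 21, 79, 73]
Sorted: [7, 17, 21, 73, 79]

5


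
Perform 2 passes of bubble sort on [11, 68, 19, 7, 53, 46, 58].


Initial: [11, 68, 19, 7, 53, 46, 58]
Pass 1: [11, 19, 7, 53, 46, 58, 68] (5 swaps)
Pass 2: [11, 7, 19, 46, 53, 58, 68] (2 swaps)

After 2 passes: [11, 7, 19, 46, 53, 58, 68]


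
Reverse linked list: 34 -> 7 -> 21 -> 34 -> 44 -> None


Step 1: curr=34, set curr.next=prev(None) | reversed so far: 34
Step 2: curr=7, set curr.next=prev(34) | reversed so far: 7 -> 34
Step 3: curr=21, set curr.next=prev(7) | reversed so far: 21 -> 7 -> 34
Step 4: curr=34, set curr.next=prev(21) | reversed so far: 34 -> 21 -> 7 -> 34
Step 5: curr=44, set curr.next=prev(34) | reversed so far: 44 -> 34 -> 21 -> 7 -> 34

44 -> 34 -> 21 -> 7 -> 34 -> None


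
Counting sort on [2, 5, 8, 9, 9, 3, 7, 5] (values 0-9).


Input: [2, 5, 8, 9, 9, 3, 7, 5]
Counts: [0, 0, 1, 1, 0, 2, 0, 1, 1, 2]

Sorted: [2, 3, 5, 5, 7, 8, 9, 9]


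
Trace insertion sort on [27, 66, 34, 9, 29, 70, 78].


Initial: [27, 66, 34, 9, 29, 70, 78]
Insert 66: [27, 66, 34, 9, 29, 70, 78]
Insert 34: [27, 34, 66, 9, 29, 70, 78]
Insert 9: [9, 27, 34, 66, 29, 70, 78]
Insert 29: [9, 27, 29, 34, 66, 70, 78]
Insert 70: [9, 27, 29, 34, 66, 70, 78]
Insert 78: [9, 27, 29, 34, 66, 70, 78]

Sorted: [9, 27, 29, 34, 66, 70, 78]


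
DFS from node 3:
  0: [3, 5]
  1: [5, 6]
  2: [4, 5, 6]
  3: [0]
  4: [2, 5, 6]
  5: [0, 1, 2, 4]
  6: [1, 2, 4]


Visit 3, push [0]
Visit 0, push [5]
Visit 5, push [4, 2, 1]
Visit 1, push [6]
Visit 6, push [4, 2]
Visit 2, push [4]
Visit 4, push []

DFS order: [3, 0, 5, 1, 6, 2, 4]


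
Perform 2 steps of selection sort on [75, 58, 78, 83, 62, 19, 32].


Initial: [75, 58, 78, 83, 62, 19, 32]
Step 1: min=19 at 5
  Swap: [19, 58, 78, 83, 62, 75, 32]
Step 2: min=32 at 6
  Swap: [19, 32, 78, 83, 62, 75, 58]

After 2 steps: [19, 32, 78, 83, 62, 75, 58]


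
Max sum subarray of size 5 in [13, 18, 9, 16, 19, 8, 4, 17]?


[0:5]: 75
[1:6]: 70
[2:7]: 56
[3:8]: 64

Max: 75 at [0:5]


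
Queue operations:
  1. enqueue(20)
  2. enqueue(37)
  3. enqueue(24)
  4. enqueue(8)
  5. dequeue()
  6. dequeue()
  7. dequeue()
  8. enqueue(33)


enqueue(20) -> [20]
enqueue(37) -> [20, 37]
enqueue(24) -> [20, 37, 24]
enqueue(8) -> [20, 37, 24, 8]
dequeue()->20, [37, 24, 8]
dequeue()->37, [24, 8]
dequeue()->24, [8]
enqueue(33) -> [8, 33]

Final queue: [8, 33]


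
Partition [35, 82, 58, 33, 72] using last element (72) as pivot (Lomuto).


Pivot: 72
  35 <= 72: advance i (no swap)
  58 <= 72: swap -> [35, 58, 82, 33, 72]
  33 <= 72: swap -> [35, 58, 33, 82, 72]
Place pivot at 3: [35, 58, 33, 72, 82]

Partitioned: [35, 58, 33, 72, 82]


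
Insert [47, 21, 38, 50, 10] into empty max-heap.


Insert 47: [47]
Insert 21: [47, 21]
Insert 38: [47, 21, 38]
Insert 50: [50, 47, 38, 21]
Insert 10: [50, 47, 38, 21, 10]

Final heap: [50, 47, 38, 21, 10]


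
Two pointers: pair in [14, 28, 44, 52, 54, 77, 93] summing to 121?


lo=0(14)+hi=6(93)=107
lo=1(28)+hi=6(93)=121

Yes: 28+93=121


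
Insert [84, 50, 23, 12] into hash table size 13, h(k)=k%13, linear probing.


Insert 84: h=6 -> slot 6
Insert 50: h=11 -> slot 11
Insert 23: h=10 -> slot 10
Insert 12: h=12 -> slot 12

Table: [None, None, None, None, None, None, 84, None, None, None, 23, 50, 12]


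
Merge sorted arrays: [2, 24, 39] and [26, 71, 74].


Take 2 from A
Take 24 from A
Take 26 from B
Take 39 from A

Merged: [2, 24, 26, 39, 71, 74]


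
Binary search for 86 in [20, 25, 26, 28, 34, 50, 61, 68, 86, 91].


Step 1: lo=0, hi=9, mid=4, val=34
Step 2: lo=5, hi=9, mid=7, val=68
Step 3: lo=8, hi=9, mid=8, val=86

Found at index 8


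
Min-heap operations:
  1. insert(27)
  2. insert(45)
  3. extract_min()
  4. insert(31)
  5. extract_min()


insert(27) -> [27]
insert(45) -> [27, 45]
extract_min()->27, [45]
insert(31) -> [31, 45]
extract_min()->31, [45]

Final heap: [45]


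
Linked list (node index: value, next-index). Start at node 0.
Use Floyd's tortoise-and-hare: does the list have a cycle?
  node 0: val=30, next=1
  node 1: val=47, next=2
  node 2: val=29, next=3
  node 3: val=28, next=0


Floyd's tortoise (slow, +1) and hare (fast, +2):
  init: slow=0, fast=0
  step 1: slow=1, fast=2
  step 2: slow=2, fast=0
  step 3: slow=3, fast=2
  step 4: slow=0, fast=0
  slow == fast at node 0: cycle detected

Cycle: yes


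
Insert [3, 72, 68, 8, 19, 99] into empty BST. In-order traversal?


Insert 3: root
Insert 72: R from 3
Insert 68: R from 3 -> L from 72
Insert 8: R from 3 -> L from 72 -> L from 68
Insert 19: R from 3 -> L from 72 -> L from 68 -> R from 8
Insert 99: R from 3 -> R from 72

In-order: [3, 8, 19, 68, 72, 99]


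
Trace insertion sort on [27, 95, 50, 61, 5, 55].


Initial: [27, 95, 50, 61, 5, 55]
Insert 95: [27, 95, 50, 61, 5, 55]
Insert 50: [27, 50, 95, 61, 5, 55]
Insert 61: [27, 50, 61, 95, 5, 55]
Insert 5: [5, 27, 50, 61, 95, 55]
Insert 55: [5, 27, 50, 55, 61, 95]

Sorted: [5, 27, 50, 55, 61, 95]


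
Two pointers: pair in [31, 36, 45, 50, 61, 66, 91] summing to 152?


lo=0(31)+hi=6(91)=122
lo=1(36)+hi=6(91)=127
lo=2(45)+hi=6(91)=136
lo=3(50)+hi=6(91)=141
lo=4(61)+hi=6(91)=152

Yes: 61+91=152


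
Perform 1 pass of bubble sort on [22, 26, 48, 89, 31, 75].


Initial: [22, 26, 48, 89, 31, 75]
Pass 1: [22, 26, 48, 31, 75, 89] (2 swaps)

After 1 pass: [22, 26, 48, 31, 75, 89]


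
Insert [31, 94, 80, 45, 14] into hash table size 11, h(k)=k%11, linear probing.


Insert 31: h=9 -> slot 9
Insert 94: h=6 -> slot 6
Insert 80: h=3 -> slot 3
Insert 45: h=1 -> slot 1
Insert 14: h=3, 1 probes -> slot 4

Table: [None, 45, None, 80, 14, None, 94, None, None, 31, None]


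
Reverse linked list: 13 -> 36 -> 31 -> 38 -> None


Step 1: curr=13, set curr.next=prev(None) | reversed so far: 13
Step 2: curr=36, set curr.next=prev(13) | reversed so far: 36 -> 13
Step 3: curr=31, set curr.next=prev(36) | reversed so far: 31 -> 36 -> 13
Step 4: curr=38, set curr.next=prev(31) | reversed so far: 38 -> 31 -> 36 -> 13

38 -> 31 -> 36 -> 13 -> None
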